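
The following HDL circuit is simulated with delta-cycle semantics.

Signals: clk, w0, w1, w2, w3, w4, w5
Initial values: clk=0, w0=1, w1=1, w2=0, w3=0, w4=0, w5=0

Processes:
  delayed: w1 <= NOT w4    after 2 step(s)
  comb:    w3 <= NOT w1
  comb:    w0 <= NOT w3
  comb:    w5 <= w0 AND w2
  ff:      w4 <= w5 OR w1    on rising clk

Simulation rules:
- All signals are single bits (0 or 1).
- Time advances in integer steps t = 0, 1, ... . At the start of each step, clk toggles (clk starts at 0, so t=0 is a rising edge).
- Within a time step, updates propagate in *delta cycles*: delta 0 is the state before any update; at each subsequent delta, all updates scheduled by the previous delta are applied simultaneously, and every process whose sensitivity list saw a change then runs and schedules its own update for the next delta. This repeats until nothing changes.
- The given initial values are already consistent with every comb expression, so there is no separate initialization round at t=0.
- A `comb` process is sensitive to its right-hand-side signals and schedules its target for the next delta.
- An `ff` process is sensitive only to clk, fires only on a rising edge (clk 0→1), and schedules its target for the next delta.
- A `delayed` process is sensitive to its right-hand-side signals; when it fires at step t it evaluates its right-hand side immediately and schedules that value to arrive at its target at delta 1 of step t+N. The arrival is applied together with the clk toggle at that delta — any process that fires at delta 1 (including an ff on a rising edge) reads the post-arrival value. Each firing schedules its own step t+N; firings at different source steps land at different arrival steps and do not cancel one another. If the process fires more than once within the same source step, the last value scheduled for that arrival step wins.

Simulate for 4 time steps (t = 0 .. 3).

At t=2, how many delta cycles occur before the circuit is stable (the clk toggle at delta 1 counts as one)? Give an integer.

t0.Δ0 w5=0 w4=0 w2=0 clk=0 w1=1 w3=0 w0=1
t0.Δ1 w5=0 w4=0 w2=0 clk=1 w1=1 w3=0 w0=1
t0.Δ2 w5=0 w4=1 w2=0 clk=1 w1=1 w3=0 w0=1
t1.Δ0 w5=0 w4=1 w2=0 clk=1 w1=1 w3=0 w0=1
t1.Δ1 w5=0 w4=1 w2=0 clk=0 w1=1 w3=0 w0=1
t2.Δ0 w5=0 w4=1 w2=0 clk=0 w1=1 w3=0 w0=1
t2.Δ1 w5=0 w4=1 w2=0 clk=1 w1=0 w3=0 w0=1
t2.Δ2 w5=0 w4=0 w2=0 clk=1 w1=0 w3=1 w0=1
t2.Δ3 w5=0 w4=0 w2=0 clk=1 w1=0 w3=1 w0=0
t3.Δ0 w5=0 w4=0 w2=0 clk=1 w1=0 w3=1 w0=0
t3.Δ1 w5=0 w4=0 w2=0 clk=0 w1=0 w3=1 w0=0

3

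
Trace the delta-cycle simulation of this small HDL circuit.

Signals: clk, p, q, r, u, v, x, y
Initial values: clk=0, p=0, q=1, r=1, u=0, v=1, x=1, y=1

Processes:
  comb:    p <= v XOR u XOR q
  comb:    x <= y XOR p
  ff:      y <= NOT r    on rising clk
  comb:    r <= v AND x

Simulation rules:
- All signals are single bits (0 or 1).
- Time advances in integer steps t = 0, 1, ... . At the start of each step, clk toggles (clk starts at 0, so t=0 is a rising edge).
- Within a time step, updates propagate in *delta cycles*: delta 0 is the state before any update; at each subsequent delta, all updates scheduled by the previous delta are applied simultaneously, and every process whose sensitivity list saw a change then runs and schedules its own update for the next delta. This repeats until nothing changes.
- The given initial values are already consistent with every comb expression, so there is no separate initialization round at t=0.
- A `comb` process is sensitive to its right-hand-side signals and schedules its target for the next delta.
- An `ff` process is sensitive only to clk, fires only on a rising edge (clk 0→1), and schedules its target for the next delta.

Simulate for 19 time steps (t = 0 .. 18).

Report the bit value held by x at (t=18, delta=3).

[bits: y,x,q,r,v,clk,u,p]
t=0: Δ0=11111000 Δ1=11111100 Δ2=01111100 Δ3=00111100 Δ4=00101100 | 4Δ
t=1: Δ0=00101100 Δ1=00101000 | 1Δ
t=2: Δ0=00101000 Δ1=00101100 Δ2=10101100 Δ3=11101100 Δ4=11111100 | 4Δ
t=3: Δ0=11111100 Δ1=11111000 | 1Δ
t=4: Δ0=11111000 Δ1=11111100 Δ2=01111100 Δ3=00111100 Δ4=00101100 | 4Δ
t=5: Δ0=00101100 Δ1=00101000 | 1Δ
t=6: Δ0=00101000 Δ1=00101100 Δ2=10101100 Δ3=11101100 Δ4=11111100 | 4Δ
t=7: Δ0=11111100 Δ1=11111000 | 1Δ
t=8: Δ0=11111000 Δ1=11111100 Δ2=01111100 Δ3=00111100 Δ4=00101100 | 4Δ
t=9: Δ0=00101100 Δ1=00101000 | 1Δ
t=10: Δ0=00101000 Δ1=00101100 Δ2=10101100 Δ3=11101100 Δ4=11111100 | 4Δ
t=11: Δ0=11111100 Δ1=11111000 | 1Δ
t=12: Δ0=11111000 Δ1=11111100 Δ2=01111100 Δ3=00111100 Δ4=00101100 | 4Δ
t=13: Δ0=00101100 Δ1=00101000 | 1Δ
t=14: Δ0=00101000 Δ1=00101100 Δ2=10101100 Δ3=11101100 Δ4=11111100 | 4Δ
t=15: Δ0=11111100 Δ1=11111000 | 1Δ
t=16: Δ0=11111000 Δ1=11111100 Δ2=01111100 Δ3=00111100 Δ4=00101100 | 4Δ
t=17: Δ0=00101100 Δ1=00101000 | 1Δ
t=18: Δ0=00101000 Δ1=00101100 Δ2=10101100 Δ3=11101100 Δ4=11111100 | 4Δ

1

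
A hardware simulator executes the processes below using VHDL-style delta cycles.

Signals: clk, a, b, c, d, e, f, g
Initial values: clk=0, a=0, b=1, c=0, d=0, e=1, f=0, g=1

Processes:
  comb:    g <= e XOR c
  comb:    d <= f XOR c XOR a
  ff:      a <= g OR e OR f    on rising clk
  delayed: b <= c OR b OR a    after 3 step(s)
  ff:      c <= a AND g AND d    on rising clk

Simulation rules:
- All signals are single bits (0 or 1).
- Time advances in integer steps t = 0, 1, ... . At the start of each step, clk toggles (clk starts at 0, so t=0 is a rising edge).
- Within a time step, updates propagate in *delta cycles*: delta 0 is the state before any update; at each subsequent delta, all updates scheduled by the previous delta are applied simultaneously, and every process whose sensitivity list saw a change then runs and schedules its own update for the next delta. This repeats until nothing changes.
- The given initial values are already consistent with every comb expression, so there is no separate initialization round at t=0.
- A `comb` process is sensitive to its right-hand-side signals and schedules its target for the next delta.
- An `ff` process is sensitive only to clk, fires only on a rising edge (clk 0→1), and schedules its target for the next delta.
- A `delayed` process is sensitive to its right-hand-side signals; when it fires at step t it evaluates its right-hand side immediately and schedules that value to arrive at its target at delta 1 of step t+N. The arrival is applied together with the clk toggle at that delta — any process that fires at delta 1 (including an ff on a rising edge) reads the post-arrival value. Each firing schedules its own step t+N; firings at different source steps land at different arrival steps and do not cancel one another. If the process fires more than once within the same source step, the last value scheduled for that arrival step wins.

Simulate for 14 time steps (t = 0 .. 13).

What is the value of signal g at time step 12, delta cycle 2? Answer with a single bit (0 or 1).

0

t0.Δ0 a=0 f=0 e=1 c=0 b=1 d=0 clk=0 g=1
t0.Δ1 a=0 f=0 e=1 c=0 b=1 d=0 clk=1 g=1
t0.Δ2 a=1 f=0 e=1 c=0 b=1 d=0 clk=1 g=1
t0.Δ3 a=1 f=0 e=1 c=0 b=1 d=1 clk=1 g=1
t1.Δ0 a=1 f=0 e=1 c=0 b=1 d=1 clk=1 g=1
t1.Δ1 a=1 f=0 e=1 c=0 b=1 d=1 clk=0 g=1
t2.Δ0 a=1 f=0 e=1 c=0 b=1 d=1 clk=0 g=1
t2.Δ1 a=1 f=0 e=1 c=0 b=1 d=1 clk=1 g=1
t2.Δ2 a=1 f=0 e=1 c=1 b=1 d=1 clk=1 g=1
t2.Δ3 a=1 f=0 e=1 c=1 b=1 d=0 clk=1 g=0
t3.Δ0 a=1 f=0 e=1 c=1 b=1 d=0 clk=1 g=0
t3.Δ1 a=1 f=0 e=1 c=1 b=1 d=0 clk=0 g=0
t4.Δ0 a=1 f=0 e=1 c=1 b=1 d=0 clk=0 g=0
t4.Δ1 a=1 f=0 e=1 c=1 b=1 d=0 clk=1 g=0
t4.Δ2 a=1 f=0 e=1 c=0 b=1 d=0 clk=1 g=0
t4.Δ3 a=1 f=0 e=1 c=0 b=1 d=1 clk=1 g=1
t5.Δ0 a=1 f=0 e=1 c=0 b=1 d=1 clk=1 g=1
t5.Δ1 a=1 f=0 e=1 c=0 b=1 d=1 clk=0 g=1
t6.Δ0 a=1 f=0 e=1 c=0 b=1 d=1 clk=0 g=1
t6.Δ1 a=1 f=0 e=1 c=0 b=1 d=1 clk=1 g=1
t6.Δ2 a=1 f=0 e=1 c=1 b=1 d=1 clk=1 g=1
t6.Δ3 a=1 f=0 e=1 c=1 b=1 d=0 clk=1 g=0
t7.Δ0 a=1 f=0 e=1 c=1 b=1 d=0 clk=1 g=0
t7.Δ1 a=1 f=0 e=1 c=1 b=1 d=0 clk=0 g=0
t8.Δ0 a=1 f=0 e=1 c=1 b=1 d=0 clk=0 g=0
t8.Δ1 a=1 f=0 e=1 c=1 b=1 d=0 clk=1 g=0
t8.Δ2 a=1 f=0 e=1 c=0 b=1 d=0 clk=1 g=0
t8.Δ3 a=1 f=0 e=1 c=0 b=1 d=1 clk=1 g=1
t9.Δ0 a=1 f=0 e=1 c=0 b=1 d=1 clk=1 g=1
t9.Δ1 a=1 f=0 e=1 c=0 b=1 d=1 clk=0 g=1
t10.Δ0 a=1 f=0 e=1 c=0 b=1 d=1 clk=0 g=1
t10.Δ1 a=1 f=0 e=1 c=0 b=1 d=1 clk=1 g=1
t10.Δ2 a=1 f=0 e=1 c=1 b=1 d=1 clk=1 g=1
t10.Δ3 a=1 f=0 e=1 c=1 b=1 d=0 clk=1 g=0
t11.Δ0 a=1 f=0 e=1 c=1 b=1 d=0 clk=1 g=0
t11.Δ1 a=1 f=0 e=1 c=1 b=1 d=0 clk=0 g=0
t12.Δ0 a=1 f=0 e=1 c=1 b=1 d=0 clk=0 g=0
t12.Δ1 a=1 f=0 e=1 c=1 b=1 d=0 clk=1 g=0
t12.Δ2 a=1 f=0 e=1 c=0 b=1 d=0 clk=1 g=0
t12.Δ3 a=1 f=0 e=1 c=0 b=1 d=1 clk=1 g=1
t13.Δ0 a=1 f=0 e=1 c=0 b=1 d=1 clk=1 g=1
t13.Δ1 a=1 f=0 e=1 c=0 b=1 d=1 clk=0 g=1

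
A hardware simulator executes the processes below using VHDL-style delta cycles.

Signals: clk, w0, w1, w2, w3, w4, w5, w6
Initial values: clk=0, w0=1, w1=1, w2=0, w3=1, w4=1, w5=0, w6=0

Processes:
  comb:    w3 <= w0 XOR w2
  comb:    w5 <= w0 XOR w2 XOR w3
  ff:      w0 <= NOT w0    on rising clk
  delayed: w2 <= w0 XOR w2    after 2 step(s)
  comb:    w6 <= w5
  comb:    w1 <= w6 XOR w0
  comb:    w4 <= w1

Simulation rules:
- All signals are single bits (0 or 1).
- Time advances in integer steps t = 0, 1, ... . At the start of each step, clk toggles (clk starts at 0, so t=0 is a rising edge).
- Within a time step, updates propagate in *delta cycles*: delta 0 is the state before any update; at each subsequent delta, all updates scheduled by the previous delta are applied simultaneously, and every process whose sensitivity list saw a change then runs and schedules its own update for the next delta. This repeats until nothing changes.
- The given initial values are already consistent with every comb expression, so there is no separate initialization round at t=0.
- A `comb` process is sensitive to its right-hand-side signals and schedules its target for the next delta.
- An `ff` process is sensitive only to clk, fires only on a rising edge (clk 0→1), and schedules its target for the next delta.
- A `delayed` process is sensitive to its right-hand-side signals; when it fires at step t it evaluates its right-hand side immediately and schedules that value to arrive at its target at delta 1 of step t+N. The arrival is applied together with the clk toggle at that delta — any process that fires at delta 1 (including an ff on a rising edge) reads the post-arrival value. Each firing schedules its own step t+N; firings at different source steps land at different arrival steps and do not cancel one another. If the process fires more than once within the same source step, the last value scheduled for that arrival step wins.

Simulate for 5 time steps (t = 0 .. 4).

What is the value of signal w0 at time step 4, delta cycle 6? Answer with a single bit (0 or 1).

0

t=0 Δ0: w5=0 w1=1 w4=1 w2=0 clk=0 w0=1 w6=0 w3=1
  Δ1: clk:0→1
  Δ2: w0:1→0
  Δ3: w5:0→1, w1:1→0, w3:1→0
  Δ4: w5:1→0, w4:1→0, w6:0→1
  Δ5: w1:0→1, w6:1→0
  Δ6: w1:1→0, w4:0→1
  Δ7: w4:1→0
  (7Δ to stable)
t=1 Δ0: w5=0 w1=0 w4=0 w2=0 clk=1 w0=0 w6=0 w3=0
  Δ1: clk:1→0
  (1Δ to stable)
t=2 Δ0: w5=0 w1=0 w4=0 w2=0 clk=0 w0=0 w6=0 w3=0
  Δ1: clk:0→1
  Δ2: w0:0→1
  Δ3: w5:0→1, w1:0→1, w3:0→1
  Δ4: w5:1→0, w4:0→1, w6:0→1
  Δ5: w1:1→0, w6:1→0
  Δ6: w1:0→1, w4:1→0
  Δ7: w4:0→1
  (7Δ to stable)
t=3 Δ0: w5=0 w1=1 w4=1 w2=0 clk=1 w0=1 w6=0 w3=1
  Δ1: clk:1→0
  (1Δ to stable)
t=4 Δ0: w5=0 w1=1 w4=1 w2=0 clk=0 w0=1 w6=0 w3=1
  Δ1: w2:0→1, clk:0→1
  Δ2: w5:0→1, w0:1→0, w3:1→0
  Δ3: w1:1→0, w6:0→1, w3:0→1
  Δ4: w5:1→0, w1:0→1, w4:1→0
  Δ5: w4:0→1, w6:1→0
  Δ6: w1:1→0
  Δ7: w4:1→0
  (7Δ to stable)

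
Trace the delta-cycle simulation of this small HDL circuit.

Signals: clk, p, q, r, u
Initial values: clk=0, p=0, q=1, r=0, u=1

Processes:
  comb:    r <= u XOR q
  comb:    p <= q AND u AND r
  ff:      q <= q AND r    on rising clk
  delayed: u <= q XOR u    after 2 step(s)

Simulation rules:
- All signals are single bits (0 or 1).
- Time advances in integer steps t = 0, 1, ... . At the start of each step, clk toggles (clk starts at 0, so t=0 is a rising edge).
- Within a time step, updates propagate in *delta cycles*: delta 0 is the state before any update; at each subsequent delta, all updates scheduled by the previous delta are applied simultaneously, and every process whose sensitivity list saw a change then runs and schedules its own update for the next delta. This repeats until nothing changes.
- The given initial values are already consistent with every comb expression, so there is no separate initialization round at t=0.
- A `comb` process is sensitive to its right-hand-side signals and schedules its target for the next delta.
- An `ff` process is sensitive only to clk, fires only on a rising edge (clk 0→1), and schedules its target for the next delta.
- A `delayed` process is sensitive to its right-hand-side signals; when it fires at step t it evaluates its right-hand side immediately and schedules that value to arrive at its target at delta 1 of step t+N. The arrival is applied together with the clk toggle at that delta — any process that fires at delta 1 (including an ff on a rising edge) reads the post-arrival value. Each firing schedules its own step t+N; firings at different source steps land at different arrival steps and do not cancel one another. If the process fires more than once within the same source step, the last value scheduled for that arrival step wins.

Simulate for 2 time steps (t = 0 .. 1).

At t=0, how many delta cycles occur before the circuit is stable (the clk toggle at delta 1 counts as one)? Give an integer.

[bits: clk,p,q,r,u]
t=0: Δ0=00101 Δ1=10101 Δ2=10001 Δ3=10011 | 3Δ
t=1: Δ0=10011 Δ1=00011 | 1Δ

3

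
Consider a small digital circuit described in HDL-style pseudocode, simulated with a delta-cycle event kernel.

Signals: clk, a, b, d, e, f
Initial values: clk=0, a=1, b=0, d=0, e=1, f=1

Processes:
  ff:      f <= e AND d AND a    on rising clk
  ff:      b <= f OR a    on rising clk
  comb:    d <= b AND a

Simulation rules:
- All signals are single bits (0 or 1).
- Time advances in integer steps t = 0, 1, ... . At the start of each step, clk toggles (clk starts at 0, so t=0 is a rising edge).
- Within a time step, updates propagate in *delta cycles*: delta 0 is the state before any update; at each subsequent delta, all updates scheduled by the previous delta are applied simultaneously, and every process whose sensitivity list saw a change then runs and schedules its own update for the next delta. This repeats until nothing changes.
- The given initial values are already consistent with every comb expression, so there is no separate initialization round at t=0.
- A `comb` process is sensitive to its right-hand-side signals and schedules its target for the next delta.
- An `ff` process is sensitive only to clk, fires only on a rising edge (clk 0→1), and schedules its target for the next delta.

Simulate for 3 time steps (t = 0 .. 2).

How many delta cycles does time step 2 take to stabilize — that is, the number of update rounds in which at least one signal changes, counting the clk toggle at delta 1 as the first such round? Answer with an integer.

t0.Δ0 f=1 e=1 clk=0 d=0 a=1 b=0
t0.Δ1 f=1 e=1 clk=1 d=0 a=1 b=0
t0.Δ2 f=0 e=1 clk=1 d=0 a=1 b=1
t0.Δ3 f=0 e=1 clk=1 d=1 a=1 b=1
t1.Δ0 f=0 e=1 clk=1 d=1 a=1 b=1
t1.Δ1 f=0 e=1 clk=0 d=1 a=1 b=1
t2.Δ0 f=0 e=1 clk=0 d=1 a=1 b=1
t2.Δ1 f=0 e=1 clk=1 d=1 a=1 b=1
t2.Δ2 f=1 e=1 clk=1 d=1 a=1 b=1

2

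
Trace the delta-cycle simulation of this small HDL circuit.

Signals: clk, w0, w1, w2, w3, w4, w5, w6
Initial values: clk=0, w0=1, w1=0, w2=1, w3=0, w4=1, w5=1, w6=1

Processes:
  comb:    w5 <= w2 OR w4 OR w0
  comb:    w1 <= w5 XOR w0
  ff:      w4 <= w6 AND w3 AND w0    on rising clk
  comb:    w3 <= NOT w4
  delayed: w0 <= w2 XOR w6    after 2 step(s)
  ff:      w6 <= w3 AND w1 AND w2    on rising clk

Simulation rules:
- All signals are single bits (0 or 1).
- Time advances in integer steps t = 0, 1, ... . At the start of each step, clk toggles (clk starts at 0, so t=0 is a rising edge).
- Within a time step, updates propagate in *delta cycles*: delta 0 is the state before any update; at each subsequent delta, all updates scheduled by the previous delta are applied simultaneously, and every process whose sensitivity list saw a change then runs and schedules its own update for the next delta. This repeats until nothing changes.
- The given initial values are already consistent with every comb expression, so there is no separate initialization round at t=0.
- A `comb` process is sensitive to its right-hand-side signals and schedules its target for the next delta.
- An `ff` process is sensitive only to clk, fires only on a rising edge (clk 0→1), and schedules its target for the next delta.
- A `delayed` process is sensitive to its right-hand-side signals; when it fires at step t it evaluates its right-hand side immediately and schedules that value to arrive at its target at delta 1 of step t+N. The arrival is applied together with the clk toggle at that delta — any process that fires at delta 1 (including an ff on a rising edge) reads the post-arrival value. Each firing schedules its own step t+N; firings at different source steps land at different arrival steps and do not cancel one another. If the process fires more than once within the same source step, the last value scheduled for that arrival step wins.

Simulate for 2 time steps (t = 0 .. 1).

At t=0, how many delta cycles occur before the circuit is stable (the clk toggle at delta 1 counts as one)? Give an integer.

3

t0.Δ0 w4=1 w1=0 w5=1 w6=1 w3=0 clk=0 w2=1 w0=1
t0.Δ1 w4=1 w1=0 w5=1 w6=1 w3=0 clk=1 w2=1 w0=1
t0.Δ2 w4=0 w1=0 w5=1 w6=0 w3=0 clk=1 w2=1 w0=1
t0.Δ3 w4=0 w1=0 w5=1 w6=0 w3=1 clk=1 w2=1 w0=1
t1.Δ0 w4=0 w1=0 w5=1 w6=0 w3=1 clk=1 w2=1 w0=1
t1.Δ1 w4=0 w1=0 w5=1 w6=0 w3=1 clk=0 w2=1 w0=1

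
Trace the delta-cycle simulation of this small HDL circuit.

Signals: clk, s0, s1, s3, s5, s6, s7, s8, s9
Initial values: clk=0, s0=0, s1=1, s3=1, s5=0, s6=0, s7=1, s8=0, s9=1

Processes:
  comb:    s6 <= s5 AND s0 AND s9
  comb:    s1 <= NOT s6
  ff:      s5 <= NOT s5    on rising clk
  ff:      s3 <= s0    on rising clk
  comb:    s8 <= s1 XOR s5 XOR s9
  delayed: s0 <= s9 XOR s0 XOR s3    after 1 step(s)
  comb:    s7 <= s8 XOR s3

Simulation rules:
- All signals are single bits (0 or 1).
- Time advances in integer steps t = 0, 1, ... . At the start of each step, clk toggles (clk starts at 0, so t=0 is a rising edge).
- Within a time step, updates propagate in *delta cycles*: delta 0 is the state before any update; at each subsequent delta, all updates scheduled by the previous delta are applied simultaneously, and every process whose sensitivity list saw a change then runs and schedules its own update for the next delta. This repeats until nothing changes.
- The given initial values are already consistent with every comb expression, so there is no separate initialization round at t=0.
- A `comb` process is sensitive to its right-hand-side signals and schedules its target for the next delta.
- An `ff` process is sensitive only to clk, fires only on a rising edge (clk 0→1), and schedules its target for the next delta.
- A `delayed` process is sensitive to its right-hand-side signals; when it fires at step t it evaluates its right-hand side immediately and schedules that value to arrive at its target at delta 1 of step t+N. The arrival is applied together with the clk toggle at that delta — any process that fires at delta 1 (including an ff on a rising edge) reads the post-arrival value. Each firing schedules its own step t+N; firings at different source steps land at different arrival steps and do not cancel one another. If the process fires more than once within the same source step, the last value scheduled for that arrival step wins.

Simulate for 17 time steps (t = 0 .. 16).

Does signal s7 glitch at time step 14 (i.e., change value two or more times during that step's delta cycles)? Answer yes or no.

t0.Δ0 s3=1 s0=0 clk=0 s5=0 s7=1 s9=1 s1=1 s8=0 s6=0
t0.Δ1 s3=1 s0=0 clk=1 s5=0 s7=1 s9=1 s1=1 s8=0 s6=0
t0.Δ2 s3=0 s0=0 clk=1 s5=1 s7=1 s9=1 s1=1 s8=0 s6=0
t0.Δ3 s3=0 s0=0 clk=1 s5=1 s7=0 s9=1 s1=1 s8=1 s6=0
t0.Δ4 s3=0 s0=0 clk=1 s5=1 s7=1 s9=1 s1=1 s8=1 s6=0
t1.Δ0 s3=0 s0=0 clk=1 s5=1 s7=1 s9=1 s1=1 s8=1 s6=0
t1.Δ1 s3=0 s0=1 clk=0 s5=1 s7=1 s9=1 s1=1 s8=1 s6=0
t1.Δ2 s3=0 s0=1 clk=0 s5=1 s7=1 s9=1 s1=1 s8=1 s6=1
t1.Δ3 s3=0 s0=1 clk=0 s5=1 s7=1 s9=1 s1=0 s8=1 s6=1
t1.Δ4 s3=0 s0=1 clk=0 s5=1 s7=1 s9=1 s1=0 s8=0 s6=1
t1.Δ5 s3=0 s0=1 clk=0 s5=1 s7=0 s9=1 s1=0 s8=0 s6=1
t2.Δ0 s3=0 s0=1 clk=0 s5=1 s7=0 s9=1 s1=0 s8=0 s6=1
t2.Δ1 s3=0 s0=0 clk=1 s5=1 s7=0 s9=1 s1=0 s8=0 s6=1
t2.Δ2 s3=0 s0=0 clk=1 s5=0 s7=0 s9=1 s1=0 s8=0 s6=0
t2.Δ3 s3=0 s0=0 clk=1 s5=0 s7=0 s9=1 s1=1 s8=1 s6=0
t2.Δ4 s3=0 s0=0 clk=1 s5=0 s7=1 s9=1 s1=1 s8=0 s6=0
t2.Δ5 s3=0 s0=0 clk=1 s5=0 s7=0 s9=1 s1=1 s8=0 s6=0
t3.Δ0 s3=0 s0=0 clk=1 s5=0 s7=0 s9=1 s1=1 s8=0 s6=0
t3.Δ1 s3=0 s0=1 clk=0 s5=0 s7=0 s9=1 s1=1 s8=0 s6=0
t4.Δ0 s3=0 s0=1 clk=0 s5=0 s7=0 s9=1 s1=1 s8=0 s6=0
t4.Δ1 s3=0 s0=0 clk=1 s5=0 s7=0 s9=1 s1=1 s8=0 s6=0
t4.Δ2 s3=0 s0=0 clk=1 s5=1 s7=0 s9=1 s1=1 s8=0 s6=0
t4.Δ3 s3=0 s0=0 clk=1 s5=1 s7=0 s9=1 s1=1 s8=1 s6=0
t4.Δ4 s3=0 s0=0 clk=1 s5=1 s7=1 s9=1 s1=1 s8=1 s6=0
t5.Δ0 s3=0 s0=0 clk=1 s5=1 s7=1 s9=1 s1=1 s8=1 s6=0
t5.Δ1 s3=0 s0=1 clk=0 s5=1 s7=1 s9=1 s1=1 s8=1 s6=0
t5.Δ2 s3=0 s0=1 clk=0 s5=1 s7=1 s9=1 s1=1 s8=1 s6=1
t5.Δ3 s3=0 s0=1 clk=0 s5=1 s7=1 s9=1 s1=0 s8=1 s6=1
t5.Δ4 s3=0 s0=1 clk=0 s5=1 s7=1 s9=1 s1=0 s8=0 s6=1
t5.Δ5 s3=0 s0=1 clk=0 s5=1 s7=0 s9=1 s1=0 s8=0 s6=1
t6.Δ0 s3=0 s0=1 clk=0 s5=1 s7=0 s9=1 s1=0 s8=0 s6=1
t6.Δ1 s3=0 s0=0 clk=1 s5=1 s7=0 s9=1 s1=0 s8=0 s6=1
t6.Δ2 s3=0 s0=0 clk=1 s5=0 s7=0 s9=1 s1=0 s8=0 s6=0
t6.Δ3 s3=0 s0=0 clk=1 s5=0 s7=0 s9=1 s1=1 s8=1 s6=0
t6.Δ4 s3=0 s0=0 clk=1 s5=0 s7=1 s9=1 s1=1 s8=0 s6=0
t6.Δ5 s3=0 s0=0 clk=1 s5=0 s7=0 s9=1 s1=1 s8=0 s6=0
t7.Δ0 s3=0 s0=0 clk=1 s5=0 s7=0 s9=1 s1=1 s8=0 s6=0
t7.Δ1 s3=0 s0=1 clk=0 s5=0 s7=0 s9=1 s1=1 s8=0 s6=0
t8.Δ0 s3=0 s0=1 clk=0 s5=0 s7=0 s9=1 s1=1 s8=0 s6=0
t8.Δ1 s3=0 s0=0 clk=1 s5=0 s7=0 s9=1 s1=1 s8=0 s6=0
t8.Δ2 s3=0 s0=0 clk=1 s5=1 s7=0 s9=1 s1=1 s8=0 s6=0
t8.Δ3 s3=0 s0=0 clk=1 s5=1 s7=0 s9=1 s1=1 s8=1 s6=0
t8.Δ4 s3=0 s0=0 clk=1 s5=1 s7=1 s9=1 s1=1 s8=1 s6=0
t9.Δ0 s3=0 s0=0 clk=1 s5=1 s7=1 s9=1 s1=1 s8=1 s6=0
t9.Δ1 s3=0 s0=1 clk=0 s5=1 s7=1 s9=1 s1=1 s8=1 s6=0
t9.Δ2 s3=0 s0=1 clk=0 s5=1 s7=1 s9=1 s1=1 s8=1 s6=1
t9.Δ3 s3=0 s0=1 clk=0 s5=1 s7=1 s9=1 s1=0 s8=1 s6=1
t9.Δ4 s3=0 s0=1 clk=0 s5=1 s7=1 s9=1 s1=0 s8=0 s6=1
t9.Δ5 s3=0 s0=1 clk=0 s5=1 s7=0 s9=1 s1=0 s8=0 s6=1
t10.Δ0 s3=0 s0=1 clk=0 s5=1 s7=0 s9=1 s1=0 s8=0 s6=1
t10.Δ1 s3=0 s0=0 clk=1 s5=1 s7=0 s9=1 s1=0 s8=0 s6=1
t10.Δ2 s3=0 s0=0 clk=1 s5=0 s7=0 s9=1 s1=0 s8=0 s6=0
t10.Δ3 s3=0 s0=0 clk=1 s5=0 s7=0 s9=1 s1=1 s8=1 s6=0
t10.Δ4 s3=0 s0=0 clk=1 s5=0 s7=1 s9=1 s1=1 s8=0 s6=0
t10.Δ5 s3=0 s0=0 clk=1 s5=0 s7=0 s9=1 s1=1 s8=0 s6=0
t11.Δ0 s3=0 s0=0 clk=1 s5=0 s7=0 s9=1 s1=1 s8=0 s6=0
t11.Δ1 s3=0 s0=1 clk=0 s5=0 s7=0 s9=1 s1=1 s8=0 s6=0
t12.Δ0 s3=0 s0=1 clk=0 s5=0 s7=0 s9=1 s1=1 s8=0 s6=0
t12.Δ1 s3=0 s0=0 clk=1 s5=0 s7=0 s9=1 s1=1 s8=0 s6=0
t12.Δ2 s3=0 s0=0 clk=1 s5=1 s7=0 s9=1 s1=1 s8=0 s6=0
t12.Δ3 s3=0 s0=0 clk=1 s5=1 s7=0 s9=1 s1=1 s8=1 s6=0
t12.Δ4 s3=0 s0=0 clk=1 s5=1 s7=1 s9=1 s1=1 s8=1 s6=0
t13.Δ0 s3=0 s0=0 clk=1 s5=1 s7=1 s9=1 s1=1 s8=1 s6=0
t13.Δ1 s3=0 s0=1 clk=0 s5=1 s7=1 s9=1 s1=1 s8=1 s6=0
t13.Δ2 s3=0 s0=1 clk=0 s5=1 s7=1 s9=1 s1=1 s8=1 s6=1
t13.Δ3 s3=0 s0=1 clk=0 s5=1 s7=1 s9=1 s1=0 s8=1 s6=1
t13.Δ4 s3=0 s0=1 clk=0 s5=1 s7=1 s9=1 s1=0 s8=0 s6=1
t13.Δ5 s3=0 s0=1 clk=0 s5=1 s7=0 s9=1 s1=0 s8=0 s6=1
t14.Δ0 s3=0 s0=1 clk=0 s5=1 s7=0 s9=1 s1=0 s8=0 s6=1
t14.Δ1 s3=0 s0=0 clk=1 s5=1 s7=0 s9=1 s1=0 s8=0 s6=1
t14.Δ2 s3=0 s0=0 clk=1 s5=0 s7=0 s9=1 s1=0 s8=0 s6=0
t14.Δ3 s3=0 s0=0 clk=1 s5=0 s7=0 s9=1 s1=1 s8=1 s6=0
t14.Δ4 s3=0 s0=0 clk=1 s5=0 s7=1 s9=1 s1=1 s8=0 s6=0
t14.Δ5 s3=0 s0=0 clk=1 s5=0 s7=0 s9=1 s1=1 s8=0 s6=0
t15.Δ0 s3=0 s0=0 clk=1 s5=0 s7=0 s9=1 s1=1 s8=0 s6=0
t15.Δ1 s3=0 s0=1 clk=0 s5=0 s7=0 s9=1 s1=1 s8=0 s6=0
t16.Δ0 s3=0 s0=1 clk=0 s5=0 s7=0 s9=1 s1=1 s8=0 s6=0
t16.Δ1 s3=0 s0=0 clk=1 s5=0 s7=0 s9=1 s1=1 s8=0 s6=0
t16.Δ2 s3=0 s0=0 clk=1 s5=1 s7=0 s9=1 s1=1 s8=0 s6=0
t16.Δ3 s3=0 s0=0 clk=1 s5=1 s7=0 s9=1 s1=1 s8=1 s6=0
t16.Δ4 s3=0 s0=0 clk=1 s5=1 s7=1 s9=1 s1=1 s8=1 s6=0

yes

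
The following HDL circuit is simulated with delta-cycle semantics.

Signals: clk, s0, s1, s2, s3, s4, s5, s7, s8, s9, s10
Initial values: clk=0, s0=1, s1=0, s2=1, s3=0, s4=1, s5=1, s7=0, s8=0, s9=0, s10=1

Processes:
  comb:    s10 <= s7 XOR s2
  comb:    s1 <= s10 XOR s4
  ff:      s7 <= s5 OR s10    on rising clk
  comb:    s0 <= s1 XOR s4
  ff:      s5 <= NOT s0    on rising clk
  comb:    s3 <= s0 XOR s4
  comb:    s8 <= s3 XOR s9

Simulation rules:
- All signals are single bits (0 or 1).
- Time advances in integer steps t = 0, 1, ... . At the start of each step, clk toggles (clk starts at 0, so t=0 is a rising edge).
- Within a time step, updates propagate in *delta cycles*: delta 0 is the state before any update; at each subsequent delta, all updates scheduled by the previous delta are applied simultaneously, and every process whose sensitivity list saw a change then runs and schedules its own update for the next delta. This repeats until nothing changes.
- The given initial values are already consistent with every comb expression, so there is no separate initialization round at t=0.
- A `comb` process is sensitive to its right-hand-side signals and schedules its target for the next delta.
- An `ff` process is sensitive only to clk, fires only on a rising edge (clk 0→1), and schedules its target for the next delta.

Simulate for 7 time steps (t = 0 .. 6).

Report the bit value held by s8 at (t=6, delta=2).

1

t=0 Δ0: s9=0 s4=1 s10=1 s0=1 s7=0 clk=0 s1=0 s3=0 s2=1 s8=0 s5=1
  Δ1: clk:0→1
  Δ2: s7:0→1, s5:1→0
  Δ3: s10:1→0
  Δ4: s1:0→1
  Δ5: s0:1→0
  Δ6: s3:0→1
  Δ7: s8:0→1
  (7Δ to stable)
t=1 Δ0: s9=0 s4=1 s10=0 s0=0 s7=1 clk=1 s1=1 s3=1 s2=1 s8=1 s5=0
  Δ1: clk:1→0
  (1Δ to stable)
t=2 Δ0: s9=0 s4=1 s10=0 s0=0 s7=1 clk=0 s1=1 s3=1 s2=1 s8=1 s5=0
  Δ1: clk:0→1
  Δ2: s7:1→0, s5:0→1
  Δ3: s10:0→1
  Δ4: s1:1→0
  Δ5: s0:0→1
  Δ6: s3:1→0
  Δ7: s8:1→0
  (7Δ to stable)
t=3 Δ0: s9=0 s4=1 s10=1 s0=1 s7=0 clk=1 s1=0 s3=0 s2=1 s8=0 s5=1
  Δ1: clk:1→0
  (1Δ to stable)
t=4 Δ0: s9=0 s4=1 s10=1 s0=1 s7=0 clk=0 s1=0 s3=0 s2=1 s8=0 s5=1
  Δ1: clk:0→1
  Δ2: s7:0→1, s5:1→0
  Δ3: s10:1→0
  Δ4: s1:0→1
  Δ5: s0:1→0
  Δ6: s3:0→1
  Δ7: s8:0→1
  (7Δ to stable)
t=5 Δ0: s9=0 s4=1 s10=0 s0=0 s7=1 clk=1 s1=1 s3=1 s2=1 s8=1 s5=0
  Δ1: clk:1→0
  (1Δ to stable)
t=6 Δ0: s9=0 s4=1 s10=0 s0=0 s7=1 clk=0 s1=1 s3=1 s2=1 s8=1 s5=0
  Δ1: clk:0→1
  Δ2: s7:1→0, s5:0→1
  Δ3: s10:0→1
  Δ4: s1:1→0
  Δ5: s0:0→1
  Δ6: s3:1→0
  Δ7: s8:1→0
  (7Δ to stable)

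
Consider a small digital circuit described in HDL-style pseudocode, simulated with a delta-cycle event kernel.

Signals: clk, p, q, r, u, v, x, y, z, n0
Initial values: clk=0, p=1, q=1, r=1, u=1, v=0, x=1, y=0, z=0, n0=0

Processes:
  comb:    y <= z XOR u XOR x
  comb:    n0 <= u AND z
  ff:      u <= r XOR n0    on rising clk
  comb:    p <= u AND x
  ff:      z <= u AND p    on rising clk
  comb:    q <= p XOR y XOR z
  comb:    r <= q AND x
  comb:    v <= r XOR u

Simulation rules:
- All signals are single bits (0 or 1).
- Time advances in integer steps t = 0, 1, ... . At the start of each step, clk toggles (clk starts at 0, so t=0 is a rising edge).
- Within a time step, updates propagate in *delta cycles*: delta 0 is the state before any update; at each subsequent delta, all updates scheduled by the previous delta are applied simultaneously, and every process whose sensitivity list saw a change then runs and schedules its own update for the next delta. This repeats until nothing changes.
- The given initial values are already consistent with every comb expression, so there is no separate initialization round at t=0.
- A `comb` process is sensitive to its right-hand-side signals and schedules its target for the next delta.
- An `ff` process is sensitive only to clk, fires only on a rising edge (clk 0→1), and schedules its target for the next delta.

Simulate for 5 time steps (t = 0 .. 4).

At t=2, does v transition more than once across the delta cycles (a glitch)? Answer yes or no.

t=0 Δ0: z=0 x=1 clk=0 u=1 y=0 p=1 v=0 q=1 r=1 n0=0
  Δ1: clk:0→1
  Δ2: z:0→1
  Δ3: y:0→1, q:1→0, n0:0→1
  Δ4: q:0→1, r:1→0
  Δ5: v:0→1, r:0→1
  Δ6: v:1→0
  (6Δ to stable)
t=1 Δ0: z=1 x=1 clk=1 u=1 y=1 p=1 v=0 q=1 r=1 n0=1
  Δ1: clk:1→0
  (1Δ to stable)
t=2 Δ0: z=1 x=1 clk=0 u=1 y=1 p=1 v=0 q=1 r=1 n0=1
  Δ1: clk:0→1
  Δ2: u:1→0
  Δ3: y:1→0, p:1→0, v:0→1, n0:1→0
  (3Δ to stable)
t=3 Δ0: z=1 x=1 clk=1 u=0 y=0 p=0 v=1 q=1 r=1 n0=0
  Δ1: clk:1→0
  (1Δ to stable)
t=4 Δ0: z=1 x=1 clk=0 u=0 y=0 p=0 v=1 q=1 r=1 n0=0
  Δ1: clk:0→1
  Δ2: z:1→0, u:0→1
  Δ3: p:0→1, v:1→0, q:1→0
  Δ4: q:0→1, r:1→0
  Δ5: v:0→1, r:0→1
  Δ6: v:1→0
  (6Δ to stable)

no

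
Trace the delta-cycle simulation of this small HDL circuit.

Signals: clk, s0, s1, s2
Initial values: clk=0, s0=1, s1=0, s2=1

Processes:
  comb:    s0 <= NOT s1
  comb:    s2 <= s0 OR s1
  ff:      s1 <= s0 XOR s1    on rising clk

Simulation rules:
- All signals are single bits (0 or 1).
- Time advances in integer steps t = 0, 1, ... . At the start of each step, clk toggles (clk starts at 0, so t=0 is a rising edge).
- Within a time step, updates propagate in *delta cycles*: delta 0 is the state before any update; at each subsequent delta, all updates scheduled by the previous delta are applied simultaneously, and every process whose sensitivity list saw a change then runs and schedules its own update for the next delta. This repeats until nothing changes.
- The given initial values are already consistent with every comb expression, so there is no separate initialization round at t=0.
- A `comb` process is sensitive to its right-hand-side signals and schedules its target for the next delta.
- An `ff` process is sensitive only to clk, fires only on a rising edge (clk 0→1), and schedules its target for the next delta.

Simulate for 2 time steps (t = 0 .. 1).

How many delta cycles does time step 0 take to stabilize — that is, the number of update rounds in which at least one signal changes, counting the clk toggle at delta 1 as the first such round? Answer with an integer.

3

t0.Δ0 clk=0 s0=1 s1=0 s2=1
t0.Δ1 clk=1 s0=1 s1=0 s2=1
t0.Δ2 clk=1 s0=1 s1=1 s2=1
t0.Δ3 clk=1 s0=0 s1=1 s2=1
t1.Δ0 clk=1 s0=0 s1=1 s2=1
t1.Δ1 clk=0 s0=0 s1=1 s2=1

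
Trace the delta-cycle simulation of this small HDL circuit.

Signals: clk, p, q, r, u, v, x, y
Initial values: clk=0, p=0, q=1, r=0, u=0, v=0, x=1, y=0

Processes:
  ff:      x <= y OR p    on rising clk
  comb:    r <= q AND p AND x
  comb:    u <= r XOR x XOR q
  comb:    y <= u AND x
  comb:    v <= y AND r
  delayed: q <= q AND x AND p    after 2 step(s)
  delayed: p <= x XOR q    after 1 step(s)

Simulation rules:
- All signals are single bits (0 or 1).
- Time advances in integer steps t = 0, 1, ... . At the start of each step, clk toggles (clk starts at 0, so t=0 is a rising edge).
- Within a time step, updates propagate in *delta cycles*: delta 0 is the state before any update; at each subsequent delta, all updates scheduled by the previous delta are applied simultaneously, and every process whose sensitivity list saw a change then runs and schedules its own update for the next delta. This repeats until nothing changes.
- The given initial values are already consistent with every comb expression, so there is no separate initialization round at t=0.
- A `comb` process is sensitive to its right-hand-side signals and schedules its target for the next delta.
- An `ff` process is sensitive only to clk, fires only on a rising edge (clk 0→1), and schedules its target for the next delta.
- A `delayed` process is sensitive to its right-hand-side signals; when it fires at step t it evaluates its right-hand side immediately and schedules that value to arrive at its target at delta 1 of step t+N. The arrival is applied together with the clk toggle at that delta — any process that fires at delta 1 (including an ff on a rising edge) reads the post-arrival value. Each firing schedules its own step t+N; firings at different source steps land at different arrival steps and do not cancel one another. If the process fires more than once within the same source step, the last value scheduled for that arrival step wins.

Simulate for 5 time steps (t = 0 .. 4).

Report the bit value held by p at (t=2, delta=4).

t=0 Δ0: v=0 r=0 x=1 u=0 y=0 clk=0 p=0 q=1
  Δ1: clk:0→1
  Δ2: x:1→0
  Δ3: u:0→1
  (3Δ to stable)
t=1 Δ0: v=0 r=0 x=0 u=1 y=0 clk=1 p=0 q=1
  Δ1: clk:1→0, p:0→1
  (1Δ to stable)
t=2 Δ0: v=0 r=0 x=0 u=1 y=0 clk=0 p=1 q=1
  Δ1: clk:0→1, q:1→0
  Δ2: x:0→1, u:1→0
  Δ3: u:0→1
  Δ4: y:0→1
  (4Δ to stable)
t=3 Δ0: v=0 r=0 x=1 u=1 y=1 clk=1 p=1 q=0
  Δ1: clk:1→0
  (1Δ to stable)
t=4 Δ0: v=0 r=0 x=1 u=1 y=1 clk=0 p=1 q=0
  Δ1: clk:0→1
  (1Δ to stable)

1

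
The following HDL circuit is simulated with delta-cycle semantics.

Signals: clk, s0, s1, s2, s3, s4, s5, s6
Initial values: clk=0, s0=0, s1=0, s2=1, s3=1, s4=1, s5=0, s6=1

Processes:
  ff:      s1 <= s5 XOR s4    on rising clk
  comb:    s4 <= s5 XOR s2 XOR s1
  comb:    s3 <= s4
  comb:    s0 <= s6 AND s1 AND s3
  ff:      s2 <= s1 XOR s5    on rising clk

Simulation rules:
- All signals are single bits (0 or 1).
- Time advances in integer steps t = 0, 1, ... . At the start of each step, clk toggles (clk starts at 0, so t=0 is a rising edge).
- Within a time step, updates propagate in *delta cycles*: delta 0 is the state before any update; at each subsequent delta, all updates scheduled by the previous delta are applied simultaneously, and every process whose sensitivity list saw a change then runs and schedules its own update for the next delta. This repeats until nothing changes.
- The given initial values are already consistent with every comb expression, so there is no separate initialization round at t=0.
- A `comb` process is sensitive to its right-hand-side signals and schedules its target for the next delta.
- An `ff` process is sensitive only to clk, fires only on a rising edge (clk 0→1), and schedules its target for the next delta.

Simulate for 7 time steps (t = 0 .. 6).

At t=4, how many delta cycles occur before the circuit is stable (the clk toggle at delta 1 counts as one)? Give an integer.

t0.Δ0 s6=1 s1=0 s5=0 s4=1 s3=1 s2=1 s0=0 clk=0
t0.Δ1 s6=1 s1=0 s5=0 s4=1 s3=1 s2=1 s0=0 clk=1
t0.Δ2 s6=1 s1=1 s5=0 s4=1 s3=1 s2=0 s0=0 clk=1
t0.Δ3 s6=1 s1=1 s5=0 s4=1 s3=1 s2=0 s0=1 clk=1
t1.Δ0 s6=1 s1=1 s5=0 s4=1 s3=1 s2=0 s0=1 clk=1
t1.Δ1 s6=1 s1=1 s5=0 s4=1 s3=1 s2=0 s0=1 clk=0
t2.Δ0 s6=1 s1=1 s5=0 s4=1 s3=1 s2=0 s0=1 clk=0
t2.Δ1 s6=1 s1=1 s5=0 s4=1 s3=1 s2=0 s0=1 clk=1
t2.Δ2 s6=1 s1=1 s5=0 s4=1 s3=1 s2=1 s0=1 clk=1
t2.Δ3 s6=1 s1=1 s5=0 s4=0 s3=1 s2=1 s0=1 clk=1
t2.Δ4 s6=1 s1=1 s5=0 s4=0 s3=0 s2=1 s0=1 clk=1
t2.Δ5 s6=1 s1=1 s5=0 s4=0 s3=0 s2=1 s0=0 clk=1
t3.Δ0 s6=1 s1=1 s5=0 s4=0 s3=0 s2=1 s0=0 clk=1
t3.Δ1 s6=1 s1=1 s5=0 s4=0 s3=0 s2=1 s0=0 clk=0
t4.Δ0 s6=1 s1=1 s5=0 s4=0 s3=0 s2=1 s0=0 clk=0
t4.Δ1 s6=1 s1=1 s5=0 s4=0 s3=0 s2=1 s0=0 clk=1
t4.Δ2 s6=1 s1=0 s5=0 s4=0 s3=0 s2=1 s0=0 clk=1
t4.Δ3 s6=1 s1=0 s5=0 s4=1 s3=0 s2=1 s0=0 clk=1
t4.Δ4 s6=1 s1=0 s5=0 s4=1 s3=1 s2=1 s0=0 clk=1
t5.Δ0 s6=1 s1=0 s5=0 s4=1 s3=1 s2=1 s0=0 clk=1
t5.Δ1 s6=1 s1=0 s5=0 s4=1 s3=1 s2=1 s0=0 clk=0
t6.Δ0 s6=1 s1=0 s5=0 s4=1 s3=1 s2=1 s0=0 clk=0
t6.Δ1 s6=1 s1=0 s5=0 s4=1 s3=1 s2=1 s0=0 clk=1
t6.Δ2 s6=1 s1=1 s5=0 s4=1 s3=1 s2=0 s0=0 clk=1
t6.Δ3 s6=1 s1=1 s5=0 s4=1 s3=1 s2=0 s0=1 clk=1

4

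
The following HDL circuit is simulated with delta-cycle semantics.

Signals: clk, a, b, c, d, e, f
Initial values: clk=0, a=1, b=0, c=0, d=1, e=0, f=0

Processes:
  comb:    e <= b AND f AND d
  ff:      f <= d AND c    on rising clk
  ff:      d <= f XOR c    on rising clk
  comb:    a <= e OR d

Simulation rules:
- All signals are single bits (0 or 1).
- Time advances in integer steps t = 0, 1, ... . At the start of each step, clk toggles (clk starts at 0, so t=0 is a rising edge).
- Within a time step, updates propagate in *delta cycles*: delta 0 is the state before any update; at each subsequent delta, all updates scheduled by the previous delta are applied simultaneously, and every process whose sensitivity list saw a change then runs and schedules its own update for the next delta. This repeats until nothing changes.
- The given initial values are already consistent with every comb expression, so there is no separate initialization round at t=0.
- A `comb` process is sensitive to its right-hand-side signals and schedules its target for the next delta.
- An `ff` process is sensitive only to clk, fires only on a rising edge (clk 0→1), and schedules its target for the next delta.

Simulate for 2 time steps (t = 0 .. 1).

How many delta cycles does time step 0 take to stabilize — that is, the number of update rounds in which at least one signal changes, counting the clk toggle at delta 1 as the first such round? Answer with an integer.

3

t0.Δ0 e=0 c=0 d=1 a=1 f=0 clk=0 b=0
t0.Δ1 e=0 c=0 d=1 a=1 f=0 clk=1 b=0
t0.Δ2 e=0 c=0 d=0 a=1 f=0 clk=1 b=0
t0.Δ3 e=0 c=0 d=0 a=0 f=0 clk=1 b=0
t1.Δ0 e=0 c=0 d=0 a=0 f=0 clk=1 b=0
t1.Δ1 e=0 c=0 d=0 a=0 f=0 clk=0 b=0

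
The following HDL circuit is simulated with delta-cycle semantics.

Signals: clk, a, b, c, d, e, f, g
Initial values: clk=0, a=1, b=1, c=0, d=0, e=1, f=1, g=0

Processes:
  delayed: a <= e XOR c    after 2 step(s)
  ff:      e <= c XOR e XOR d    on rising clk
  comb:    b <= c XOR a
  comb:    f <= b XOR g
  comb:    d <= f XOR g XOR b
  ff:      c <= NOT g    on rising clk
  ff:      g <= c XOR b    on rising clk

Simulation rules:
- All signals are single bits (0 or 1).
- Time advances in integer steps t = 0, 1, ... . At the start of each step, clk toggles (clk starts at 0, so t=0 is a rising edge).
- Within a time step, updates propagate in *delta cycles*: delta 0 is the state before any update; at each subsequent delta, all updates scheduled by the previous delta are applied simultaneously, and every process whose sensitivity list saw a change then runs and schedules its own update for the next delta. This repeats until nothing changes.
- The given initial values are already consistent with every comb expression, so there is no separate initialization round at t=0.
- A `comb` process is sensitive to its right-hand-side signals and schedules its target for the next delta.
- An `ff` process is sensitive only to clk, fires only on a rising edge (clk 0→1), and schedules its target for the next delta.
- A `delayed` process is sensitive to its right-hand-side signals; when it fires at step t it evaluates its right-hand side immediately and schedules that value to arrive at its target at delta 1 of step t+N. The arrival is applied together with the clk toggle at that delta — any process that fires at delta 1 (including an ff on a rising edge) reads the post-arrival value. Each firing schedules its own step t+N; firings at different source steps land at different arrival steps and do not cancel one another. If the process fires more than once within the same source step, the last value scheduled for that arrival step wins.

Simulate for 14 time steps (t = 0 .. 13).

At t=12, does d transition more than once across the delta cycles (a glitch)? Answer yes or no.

yes

t0.Δ0 g=0 d=0 a=1 e=1 c=0 f=1 b=1 clk=0
t0.Δ1 g=0 d=0 a=1 e=1 c=0 f=1 b=1 clk=1
t0.Δ2 g=1 d=0 a=1 e=1 c=1 f=1 b=1 clk=1
t0.Δ3 g=1 d=1 a=1 e=1 c=1 f=0 b=0 clk=1
t0.Δ4 g=1 d=1 a=1 e=1 c=1 f=1 b=0 clk=1
t0.Δ5 g=1 d=0 a=1 e=1 c=1 f=1 b=0 clk=1
t1.Δ0 g=1 d=0 a=1 e=1 c=1 f=1 b=0 clk=1
t1.Δ1 g=1 d=0 a=1 e=1 c=1 f=1 b=0 clk=0
t2.Δ0 g=1 d=0 a=1 e=1 c=1 f=1 b=0 clk=0
t2.Δ1 g=1 d=0 a=0 e=1 c=1 f=1 b=0 clk=1
t2.Δ2 g=1 d=0 a=0 e=0 c=0 f=1 b=1 clk=1
t2.Δ3 g=1 d=1 a=0 e=0 c=0 f=0 b=0 clk=1
t2.Δ4 g=1 d=1 a=0 e=0 c=0 f=1 b=0 clk=1
t2.Δ5 g=1 d=0 a=0 e=0 c=0 f=1 b=0 clk=1
t3.Δ0 g=1 d=0 a=0 e=0 c=0 f=1 b=0 clk=1
t3.Δ1 g=1 d=0 a=0 e=0 c=0 f=1 b=0 clk=0
t4.Δ0 g=1 d=0 a=0 e=0 c=0 f=1 b=0 clk=0
t4.Δ1 g=1 d=0 a=0 e=0 c=0 f=1 b=0 clk=1
t4.Δ2 g=0 d=0 a=0 e=0 c=0 f=1 b=0 clk=1
t4.Δ3 g=0 d=1 a=0 e=0 c=0 f=0 b=0 clk=1
t4.Δ4 g=0 d=0 a=0 e=0 c=0 f=0 b=0 clk=1
t5.Δ0 g=0 d=0 a=0 e=0 c=0 f=0 b=0 clk=1
t5.Δ1 g=0 d=0 a=0 e=0 c=0 f=0 b=0 clk=0
t6.Δ0 g=0 d=0 a=0 e=0 c=0 f=0 b=0 clk=0
t6.Δ1 g=0 d=0 a=0 e=0 c=0 f=0 b=0 clk=1
t6.Δ2 g=0 d=0 a=0 e=0 c=1 f=0 b=0 clk=1
t6.Δ3 g=0 d=0 a=0 e=0 c=1 f=0 b=1 clk=1
t6.Δ4 g=0 d=1 a=0 e=0 c=1 f=1 b=1 clk=1
t6.Δ5 g=0 d=0 a=0 e=0 c=1 f=1 b=1 clk=1
t7.Δ0 g=0 d=0 a=0 e=0 c=1 f=1 b=1 clk=1
t7.Δ1 g=0 d=0 a=0 e=0 c=1 f=1 b=1 clk=0
t8.Δ0 g=0 d=0 a=0 e=0 c=1 f=1 b=1 clk=0
t8.Δ1 g=0 d=0 a=1 e=0 c=1 f=1 b=1 clk=1
t8.Δ2 g=0 d=0 a=1 e=1 c=1 f=1 b=0 clk=1
t8.Δ3 g=0 d=1 a=1 e=1 c=1 f=0 b=0 clk=1
t8.Δ4 g=0 d=0 a=1 e=1 c=1 f=0 b=0 clk=1
t9.Δ0 g=0 d=0 a=1 e=1 c=1 f=0 b=0 clk=1
t9.Δ1 g=0 d=0 a=1 e=1 c=1 f=0 b=0 clk=0
t10.Δ0 g=0 d=0 a=1 e=1 c=1 f=0 b=0 clk=0
t10.Δ1 g=0 d=0 a=0 e=1 c=1 f=0 b=0 clk=1
t10.Δ2 g=1 d=0 a=0 e=0 c=1 f=0 b=1 clk=1
t11.Δ0 g=1 d=0 a=0 e=0 c=1 f=0 b=1 clk=1
t11.Δ1 g=1 d=0 a=0 e=0 c=1 f=0 b=1 clk=0
t12.Δ0 g=1 d=0 a=0 e=0 c=1 f=0 b=1 clk=0
t12.Δ1 g=1 d=0 a=1 e=0 c=1 f=0 b=1 clk=1
t12.Δ2 g=0 d=0 a=1 e=1 c=0 f=0 b=0 clk=1
t12.Δ3 g=0 d=0 a=1 e=1 c=0 f=0 b=1 clk=1
t12.Δ4 g=0 d=1 a=1 e=1 c=0 f=1 b=1 clk=1
t12.Δ5 g=0 d=0 a=1 e=1 c=0 f=1 b=1 clk=1
t13.Δ0 g=0 d=0 a=1 e=1 c=0 f=1 b=1 clk=1
t13.Δ1 g=0 d=0 a=1 e=1 c=0 f=1 b=1 clk=0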